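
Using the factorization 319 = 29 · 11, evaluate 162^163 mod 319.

Mod 29: 162 ≡ 17; by Fermat, exponent reduces to 163 mod 28 = 23; 17^23 ≡ 12 (mod 29).
Mod 11: 162 ≡ 8; by Fermat, exponent reduces to 163 mod 10 = 3; 8^3 ≡ 6 (mod 11).
Combine by CRT: x ≡ 12 (mod 29), x ≡ 6 (mod 11) ⇒ x ≡ 215 (mod 319).

215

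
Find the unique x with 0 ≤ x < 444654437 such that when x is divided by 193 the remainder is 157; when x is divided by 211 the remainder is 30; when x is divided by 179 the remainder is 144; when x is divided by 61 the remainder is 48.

215654690

The moduli are pairwise coprime; N = 193·211·179·61 = 444654437.
N/193 = 2303909; 2303909 ≡ 68 (mod 193); 68·88 ≡ 1, so inverse 88.
N/211 = 2107367; 2107367 ≡ 110 (mod 211); 110·94 ≡ 1, so inverse 94.
N/179 = 2484103; 2484103 ≡ 120 (mod 179); 120·91 ≡ 1, so inverse 91.
N/61 = 7289417; 7289417 ≡ 39 (mod 61); 39·36 ≡ 1, so inverse 36.
x ≡ 157·2303909·88 + 30·2107367·94 + 144·2484103·91 + 48·7289417·36 = 82921379972.
82921379972 mod 444654437 = 215654690.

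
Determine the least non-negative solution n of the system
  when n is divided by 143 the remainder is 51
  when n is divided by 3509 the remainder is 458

gcd(143, 3509) = 11 and 11 | (458 − 51), so the pair is consistent; merging gives n ≡ 14494 (mod 45617), where 45617 = lcm(143, 3509).
The solution is unique modulo lcm(143, 3509) = 45617.

14494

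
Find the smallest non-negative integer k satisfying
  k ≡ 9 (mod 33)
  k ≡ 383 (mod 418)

gcd(33, 418) = 11 and 11 | (383 − 9), so the pair is consistent; merging gives k ≡ 801 (mod 1254), where 1254 = lcm(33, 418).
The solution is unique modulo lcm(33, 418) = 1254.

801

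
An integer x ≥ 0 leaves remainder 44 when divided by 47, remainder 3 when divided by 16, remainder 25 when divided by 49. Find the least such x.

17763

The moduli are pairwise coprime; N = 47·16·49 = 36848.
N/47 = 784; 784 ≡ 32 (mod 47); 32·25 ≡ 1, so inverse 25.
N/16 = 2303; 2303 ≡ 15 (mod 16); 15·15 ≡ 1, so inverse 15.
N/49 = 752; 752 ≡ 17 (mod 49); 17·26 ≡ 1, so inverse 26.
x ≡ 44·784·25 + 3·2303·15 + 25·752·26 = 1454835.
1454835 mod 36848 = 17763.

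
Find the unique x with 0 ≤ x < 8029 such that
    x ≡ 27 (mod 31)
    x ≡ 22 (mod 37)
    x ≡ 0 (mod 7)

7126

From x ≡ 27 (mod 31) write x = 27 + 31t. Substituting into x ≡ 22 (mod 37) gives 31t ≡ 32 (mod 37), and since 31⁻¹ ≡ 6 (mod 37), t ≡ 7. Hence x ≡ 27 + 31·7 = 244 (mod 1147).
From x ≡ 244 (mod 1147) write x = 244 + 1147t. Substituting into x ≡ 0 (mod 7) gives 1147t ≡ 1 (mod 7), and since 6⁻¹ ≡ 6 (mod 7), t ≡ 6. Hence x ≡ 244 + 1147·6 = 7126 (mod 8029).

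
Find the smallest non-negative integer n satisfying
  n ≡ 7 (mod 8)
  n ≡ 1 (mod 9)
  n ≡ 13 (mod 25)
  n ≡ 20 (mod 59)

The moduli are pairwise coprime; M = 8·9·25·59 = 106200.
M/8 = 13275; 13275 ≡ 3 (mod 8); 3·3 ≡ 1, so inverse 3.
M/9 = 11800; 11800 ≡ 1 (mod 9), inverse 1.
M/25 = 4248; 4248 ≡ 23 (mod 25); 23·12 ≡ 1, so inverse 12.
M/59 = 1800; 1800 ≡ 30 (mod 59); 30·2 ≡ 1, so inverse 2.
n ≡ 7·13275·3 + 1·11800·1 + 13·4248·12 + 20·1800·2 = 1025263.
1025263 mod 106200 = 69463.

69463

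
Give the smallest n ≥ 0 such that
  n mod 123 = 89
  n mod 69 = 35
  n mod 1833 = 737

1527626

Combine the congruences pairwise.
gcd(123, 69) = 3 and 3 | (35 − 89), so the pair is consistent; merging gives n ≡ 2795 (mod 2829), where 2829 = lcm(123, 69).
gcd(2829, 1833) = 3 and 3 | (737 − 2795), so the pair is consistent; merging gives n ≡ 1527626 (mod 1728519), where 1728519 = lcm(2829, 1833).
The solution is unique modulo lcm(123, 69, 1833) = 1728519.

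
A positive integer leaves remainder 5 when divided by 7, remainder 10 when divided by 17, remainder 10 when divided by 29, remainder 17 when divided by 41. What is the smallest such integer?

84313

The moduli are pairwise coprime; N = 7·17·29·41 = 141491.
N/7 = 20213; 20213 ≡ 4 (mod 7); 4·2 ≡ 1, so inverse 2.
N/17 = 8323; 8323 ≡ 10 (mod 17); 10·12 ≡ 1, so inverse 12.
N/29 = 4879; 4879 ≡ 7 (mod 29); 7·25 ≡ 1, so inverse 25.
N/41 = 3451; 3451 ≡ 7 (mod 41); 7·6 ≡ 1, so inverse 6.
m ≡ 5·20213·2 + 10·8323·12 + 10·4879·25 + 17·3451·6 = 2772642.
2772642 mod 141491 = 84313.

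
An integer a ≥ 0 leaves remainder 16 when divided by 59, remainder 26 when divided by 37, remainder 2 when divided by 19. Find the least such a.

27628

The moduli are pairwise coprime; N = 59·37·19 = 41477.
N/59 = 703; 703 ≡ 54 (mod 59); 54·47 ≡ 1, so inverse 47.
N/37 = 1121; 1121 ≡ 11 (mod 37); 11·27 ≡ 1, so inverse 27.
N/19 = 2183; 2183 ≡ 17 (mod 19); 17·9 ≡ 1, so inverse 9.
a ≡ 16·703·47 + 26·1121·27 + 2·2183·9 = 1354892.
1354892 mod 41477 = 27628.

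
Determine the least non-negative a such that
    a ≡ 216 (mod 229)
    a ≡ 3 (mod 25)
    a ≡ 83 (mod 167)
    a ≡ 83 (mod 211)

17090028

From a ≡ 216 (mod 229) write a = 216 + 229t. Substituting into a ≡ 3 (mod 25) gives 229t ≡ 12 (mod 25), and since 4⁻¹ ≡ 19 (mod 25), t ≡ 3. Hence a ≡ 216 + 229·3 = 903 (mod 5725).
From a ≡ 903 (mod 5725) write a = 903 + 5725t. Substituting into a ≡ 83 (mod 167) gives 5725t ≡ 15 (mod 167), and since 47⁻¹ ≡ 32 (mod 167), t ≡ 146. Hence a ≡ 903 + 5725·146 = 836753 (mod 956075).
From a ≡ 836753 (mod 956075) write a = 836753 + 956075t. Substituting into a ≡ 83 (mod 211) gives 956075t ≡ 156 (mod 211), and since 34⁻¹ ≡ 180 (mod 211), t ≡ 17. Hence a ≡ 836753 + 956075·17 = 17090028 (mod 201731825).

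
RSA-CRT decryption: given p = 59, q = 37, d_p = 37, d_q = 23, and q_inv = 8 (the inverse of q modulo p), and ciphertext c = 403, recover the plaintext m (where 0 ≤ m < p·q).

m₁ = c^(d_p) mod p: c ≡ 49 (mod 59), and 49^37 mod 59 = 15.
m₂ = c^(d_q) mod q: c ≡ 33 (mod 37), and 33^23 mod 37 = 12.
h = q_inv·(m₁ − m₂) mod p = 8·(15 − 12) mod 59 = 24.
m = m₂ + h·q = 12 + 24·37 = 900.

900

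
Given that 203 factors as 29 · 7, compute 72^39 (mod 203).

8

Mod 29: 72 ≡ 14; by Fermat, exponent reduces to 39 mod 28 = 11; 14^11 ≡ 8 (mod 29).
Mod 7: 72 ≡ 2; by Fermat, exponent reduces to 39 mod 6 = 3; 2^3 ≡ 1 (mod 7).
Combine by CRT: x ≡ 8 (mod 29), x ≡ 1 (mod 7) ⇒ x ≡ 8 (mod 203).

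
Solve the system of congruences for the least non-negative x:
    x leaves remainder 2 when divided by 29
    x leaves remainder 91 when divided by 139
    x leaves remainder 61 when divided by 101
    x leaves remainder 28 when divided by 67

5975423

Combine the congruences pairwise.
From x ≡ 2 (mod 29) write x = 2 + 29t. Substituting into x ≡ 91 (mod 139) gives 29t ≡ 89 (mod 139), and since 29⁻¹ ≡ 24 (mod 139), t ≡ 51. Hence x ≡ 2 + 29·51 = 1481 (mod 4031).
From x ≡ 1481 (mod 4031) write x = 1481 + 4031t. Substituting into x ≡ 61 (mod 101) gives 4031t ≡ 95 (mod 101), and since 92⁻¹ ≡ 56 (mod 101), t ≡ 68. Hence x ≡ 1481 + 4031·68 = 275589 (mod 407131).
From x ≡ 275589 (mod 407131) write x = 275589 + 407131t. Substituting into x ≡ 28 (mod 67) gives 407131t ≡ 10 (mod 67), and since 39⁻¹ ≡ 55 (mod 67), t ≡ 14. Hence x ≡ 275589 + 407131·14 = 5975423 (mod 27277777).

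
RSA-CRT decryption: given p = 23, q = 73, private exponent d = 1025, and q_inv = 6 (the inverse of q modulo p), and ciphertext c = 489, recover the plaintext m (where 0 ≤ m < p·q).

197

d_p = d mod (p−1) = 1025 mod 22 = 13; d_q = d mod (q−1) = 17.
m₁ = c^(d_p) mod p: c ≡ 6 (mod 23), and 6^13 mod 23 = 13.
m₂ = c^(d_q) mod q: c ≡ 51 (mod 73), and 51^17 mod 73 = 51.
h = q_inv·(m₁ − m₂) mod p = 6·(13 − 51) mod 23 = 2.
m = m₂ + h·q = 51 + 2·73 = 197.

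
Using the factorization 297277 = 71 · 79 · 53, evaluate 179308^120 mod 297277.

Mod 71: 179308 ≡ 33; by Fermat, exponent reduces to 120 mod 70 = 50; 33^50 ≡ 48 (mod 71).
Mod 79: 179308 ≡ 57; by Fermat, exponent reduces to 120 mod 78 = 42; 57^42 ≡ 62 (mod 79).
Mod 53: 179308 ≡ 9; by Fermat, exponent reduces to 120 mod 52 = 16; 9^16 ≡ 13 (mod 53).
Combine by CRT: x ≡ 48 (mod 71), x ≡ 62 (mod 79), x ≡ 13 (mod 53) ⇒ x ≡ 192032 (mod 297277).

192032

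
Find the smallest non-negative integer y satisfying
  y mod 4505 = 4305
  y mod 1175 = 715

711590

Combine the congruences pairwise.
gcd(4505, 1175) = 5 and 5 | (715 − 4305), so the pair is consistent; merging gives y ≡ 711590 (mod 1058675), where 1058675 = lcm(4505, 1175).
The solution is unique modulo lcm(4505, 1175) = 1058675.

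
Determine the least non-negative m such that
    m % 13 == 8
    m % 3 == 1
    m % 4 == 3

The moduli are pairwise coprime; N = 13·3·4 = 156.
N/13 = 12; 12 ≡ 12 (mod 13); 12·12 ≡ 1, so inverse 12.
N/3 = 52; 52 ≡ 1 (mod 3), inverse 1.
N/4 = 39; 39 ≡ 3 (mod 4); 3·3 ≡ 1, so inverse 3.
m ≡ 8·12·12 + 1·52·1 + 3·39·3 = 1555.
1555 mod 156 = 151.

151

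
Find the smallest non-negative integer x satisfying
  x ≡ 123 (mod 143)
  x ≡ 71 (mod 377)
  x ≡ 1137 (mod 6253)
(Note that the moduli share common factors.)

gcd(143, 377) = 13 and 13 | (71 − 123), so the pair is consistent; merging gives x ≡ 3841 (mod 4147), where 4147 = lcm(143, 377).
gcd(4147, 6253) = 13 and 13 | (1137 − 3841), so the pair is consistent; merging gives x ≡ 920328 (mod 1994707), where 1994707 = lcm(4147, 6253).
The solution is unique modulo lcm(143, 377, 6253) = 1994707.

920328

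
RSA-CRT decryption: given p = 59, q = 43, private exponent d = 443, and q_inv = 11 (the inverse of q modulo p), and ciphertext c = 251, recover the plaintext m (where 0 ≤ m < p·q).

d_p = d mod (p−1) = 443 mod 58 = 37; d_q = d mod (q−1) = 23.
m₁ = c^(d_p) mod p: c ≡ 15 (mod 59), and 15^37 mod 59 = 9.
m₂ = c^(d_q) mod q: c ≡ 36 (mod 43), and 36^23 mod 43 = 6.
h = q_inv·(m₁ − m₂) mod p = 11·(9 − 6) mod 59 = 33.
m = m₂ + h·q = 6 + 33·43 = 1425.

1425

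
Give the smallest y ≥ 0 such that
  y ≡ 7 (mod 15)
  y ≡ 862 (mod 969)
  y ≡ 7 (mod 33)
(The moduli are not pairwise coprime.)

Combine the congruences pairwise.
gcd(15, 969) = 3 and 3 | (862 − 7), so the pair is consistent; merging gives y ≡ 862 (mod 4845), where 4845 = lcm(15, 969).
gcd(4845, 33) = 3 and 3 | (7 − 862), so the pair is consistent; merging gives y ≡ 25087 (mod 53295), where 53295 = lcm(4845, 33).
The solution is unique modulo lcm(15, 969, 33) = 53295.

25087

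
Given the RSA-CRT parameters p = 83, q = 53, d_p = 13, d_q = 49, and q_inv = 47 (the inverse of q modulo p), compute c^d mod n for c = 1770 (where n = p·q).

m₁ = c^(d_p) mod p: c ≡ 27 (mod 83), and 27^13 mod 83 = 37.
m₂ = c^(d_q) mod q: c ≡ 21 (mod 53), and 21^49 mod 53 = 34.
h = q_inv·(m₁ − m₂) mod p = 47·(37 − 34) mod 83 = 58.
m = m₂ + h·q = 34 + 58·53 = 3108.

3108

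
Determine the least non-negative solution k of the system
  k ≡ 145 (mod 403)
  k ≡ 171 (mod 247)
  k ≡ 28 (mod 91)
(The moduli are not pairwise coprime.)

52535

gcd(403, 247) = 13 and 13 | (171 − 145), so the pair is consistent; merging gives k ≡ 6593 (mod 7657), where 7657 = lcm(403, 247).
gcd(7657, 91) = 13 and 13 | (28 − 6593), so the pair is consistent; merging gives k ≡ 52535 (mod 53599), where 53599 = lcm(7657, 91).
The solution is unique modulo lcm(403, 247, 91) = 53599.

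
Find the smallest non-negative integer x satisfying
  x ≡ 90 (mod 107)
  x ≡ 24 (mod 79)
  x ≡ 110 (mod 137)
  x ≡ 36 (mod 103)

68257209

From x ≡ 90 (mod 107) write x = 90 + 107t. Substituting into x ≡ 24 (mod 79) gives 107t ≡ 13 (mod 79), and since 28⁻¹ ≡ 48 (mod 79), t ≡ 71. Hence x ≡ 90 + 107·71 = 7687 (mod 8453).
From x ≡ 7687 (mod 8453) write x = 7687 + 8453t. Substituting into x ≡ 110 (mod 137) gives 8453t ≡ 95 (mod 137), and since 96⁻¹ ≡ 10 (mod 137), t ≡ 128. Hence x ≡ 7687 + 8453·128 = 1089671 (mod 1158061).
From x ≡ 1089671 (mod 1158061) write x = 1089671 + 1158061t. Substituting into x ≡ 36 (mod 103) gives 1158061t ≡ 2 (mod 103), and since 32⁻¹ ≡ 29 (mod 103), t ≡ 58. Hence x ≡ 1089671 + 1158061·58 = 68257209 (mod 119280283).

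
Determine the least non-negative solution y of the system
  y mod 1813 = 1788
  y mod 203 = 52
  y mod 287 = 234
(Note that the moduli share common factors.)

1646179

Combine the congruences pairwise.
gcd(1813, 203) = 7 and 7 | (52 − 1788), so the pair is consistent; merging gives y ≡ 16292 (mod 52577), where 52577 = lcm(1813, 203).
gcd(52577, 287) = 7 and 7 | (234 − 16292), so the pair is consistent; merging gives y ≡ 1646179 (mod 2155657), where 2155657 = lcm(52577, 287).
The solution is unique modulo lcm(1813, 203, 287) = 2155657.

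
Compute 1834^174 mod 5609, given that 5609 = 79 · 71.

Mod 79: 1834 ≡ 17; by Fermat, exponent reduces to 174 mod 78 = 18; 17^18 ≡ 10 (mod 79).
Mod 71: 1834 ≡ 59; by Fermat, exponent reduces to 174 mod 70 = 34; 59^34 ≡ 6 (mod 71).
Combine by CRT: x ≡ 10 (mod 79), x ≡ 6 (mod 71) ⇒ x ≡ 2775 (mod 5609).

2775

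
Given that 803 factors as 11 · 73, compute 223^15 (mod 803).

Mod 11: 223 ≡ 3; by Fermat, exponent reduces to 15 mod 10 = 5; 3^5 ≡ 1 (mod 11).
Mod 73: 223 ≡ 4; 4^15 ≡ 8 (mod 73).
Combine by CRT: x ≡ 1 (mod 11), x ≡ 8 (mod 73) ⇒ x ≡ 738 (mod 803).

738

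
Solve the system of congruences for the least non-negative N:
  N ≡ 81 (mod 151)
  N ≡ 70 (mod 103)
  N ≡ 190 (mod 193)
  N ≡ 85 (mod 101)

From N ≡ 81 (mod 151) write N = 81 + 151t. Substituting into N ≡ 70 (mod 103) gives 151t ≡ 92 (mod 103), and since 48⁻¹ ≡ 88 (mod 103), t ≡ 62. Hence N ≡ 81 + 151·62 = 9443 (mod 15553).
From N ≡ 9443 (mod 15553) write N = 9443 + 15553t. Substituting into N ≡ 190 (mod 193) gives 15553t ≡ 11 (mod 193), and since 113⁻¹ ≡ 41 (mod 193), t ≡ 65. Hence N ≡ 9443 + 15553·65 = 1020388 (mod 3001729).
From N ≡ 1020388 (mod 3001729) write N = 1020388 + 3001729t. Substituting into N ≡ 85 (mod 101) gives 3001729t ≡ 100 (mod 101), and since 9⁻¹ ≡ 45 (mod 101), t ≡ 56. Hence N ≡ 1020388 + 3001729·56 = 169117212 (mod 303174629).

169117212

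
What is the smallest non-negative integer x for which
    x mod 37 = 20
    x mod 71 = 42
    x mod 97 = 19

236117

From x ≡ 20 (mod 37) write x = 20 + 37t. Substituting into x ≡ 42 (mod 71) gives 37t ≡ 22 (mod 71), and since 37⁻¹ ≡ 48 (mod 71), t ≡ 62. Hence x ≡ 20 + 37·62 = 2314 (mod 2627).
From x ≡ 2314 (mod 2627) write x = 2314 + 2627t. Substituting into x ≡ 19 (mod 97) gives 2627t ≡ 33 (mod 97), and since 8⁻¹ ≡ 85 (mod 97), t ≡ 89. Hence x ≡ 2314 + 2627·89 = 236117 (mod 254819).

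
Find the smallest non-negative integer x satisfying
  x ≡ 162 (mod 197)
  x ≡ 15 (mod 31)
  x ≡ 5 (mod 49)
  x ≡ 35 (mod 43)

3434660

The moduli are pairwise coprime; N = 197·31·49·43 = 12867449.
N/197 = 65317; 65317 ≡ 110 (mod 197); 110·120 ≡ 1, so inverse 120.
N/31 = 415079; 415079 ≡ 20 (mod 31); 20·14 ≡ 1, so inverse 14.
N/49 = 262601; 262601 ≡ 10 (mod 49); 10·5 ≡ 1, so inverse 5.
N/43 = 299243; 299243 ≡ 6 (mod 43); 6·36 ≡ 1, so inverse 36.
x ≡ 162·65317·120 + 15·415079·14 + 5·262601·5 + 35·299243·36 = 1740540275.
1740540275 mod 12867449 = 3434660.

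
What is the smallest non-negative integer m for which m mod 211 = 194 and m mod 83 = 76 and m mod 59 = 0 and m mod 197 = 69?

202676033

Combine the congruences pairwise.
From m ≡ 194 (mod 211) write m = 194 + 211t. Substituting into m ≡ 76 (mod 83) gives 211t ≡ 48 (mod 83), and since 45⁻¹ ≡ 24 (mod 83), t ≡ 73. Hence m ≡ 194 + 211·73 = 15597 (mod 17513).
From m ≡ 15597 (mod 17513) write m = 15597 + 17513t. Substituting into m ≡ 0 (mod 59) gives 17513t ≡ 38 (mod 59), and since 49⁻¹ ≡ 53 (mod 59), t ≡ 8. Hence m ≡ 15597 + 17513·8 = 155701 (mod 1033267).
From m ≡ 155701 (mod 1033267) write m = 155701 + 1033267t. Substituting into m ≡ 69 (mod 197) gives 1033267t ≡ 195 (mod 197), and since 2⁻¹ ≡ 99 (mod 197), t ≡ 196. Hence m ≡ 155701 + 1033267·196 = 202676033 (mod 203553599).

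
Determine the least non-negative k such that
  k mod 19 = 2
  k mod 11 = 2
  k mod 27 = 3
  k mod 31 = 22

106383

From k ≡ 2 (mod 19) write k = 2 + 19t. Substituting into k ≡ 2 (mod 11) gives 19t ≡ 0 (mod 11), and since 8⁻¹ ≡ 7 (mod 11), t ≡ 0. Hence k ≡ 2 + 19·0 = 2 (mod 209).
From k ≡ 2 (mod 209) write k = 2 + 209t. Substituting into k ≡ 3 (mod 27) gives 209t ≡ 1 (mod 27), and since 20⁻¹ ≡ 23 (mod 27), t ≡ 23. Hence k ≡ 2 + 209·23 = 4809 (mod 5643).
From k ≡ 4809 (mod 5643) write k = 4809 + 5643t. Substituting into k ≡ 22 (mod 31) gives 5643t ≡ 18 (mod 31), and since 1⁻¹ ≡ 1 (mod 31), t ≡ 18. Hence k ≡ 4809 + 5643·18 = 106383 (mod 174933).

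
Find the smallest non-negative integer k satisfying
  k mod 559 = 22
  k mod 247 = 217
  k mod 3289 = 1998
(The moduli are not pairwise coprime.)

978831

Combine the congruences pairwise.
gcd(559, 247) = 13 and 13 | (217 − 22), so the pair is consistent; merging gives k ≡ 1699 (mod 10621), where 10621 = lcm(559, 247).
gcd(10621, 3289) = 13 and 13 | (1998 − 1699), so the pair is consistent; merging gives k ≡ 978831 (mod 2687113), where 2687113 = lcm(10621, 3289).
The solution is unique modulo lcm(559, 247, 3289) = 2687113.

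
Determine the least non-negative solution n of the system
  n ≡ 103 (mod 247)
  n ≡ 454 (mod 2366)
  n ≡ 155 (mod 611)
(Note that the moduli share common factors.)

991808

gcd(247, 2366) = 13 and 13 | (454 − 103), so the pair is consistent; merging gives n ≡ 2820 (mod 44954), where 44954 = lcm(247, 2366).
gcd(44954, 611) = 13 and 13 | (155 − 2820), so the pair is consistent; merging gives n ≡ 991808 (mod 2112838), where 2112838 = lcm(44954, 611).
The solution is unique modulo lcm(247, 2366, 611) = 2112838.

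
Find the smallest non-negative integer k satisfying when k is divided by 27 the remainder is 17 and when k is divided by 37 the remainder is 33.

From k ≡ 17 (mod 27) write k = 17 + 27t. Substituting into k ≡ 33 (mod 37) gives 27t ≡ 16 (mod 37), and since 27⁻¹ ≡ 11 (mod 37), t ≡ 28. Hence k ≡ 17 + 27·28 = 773 (mod 999).

773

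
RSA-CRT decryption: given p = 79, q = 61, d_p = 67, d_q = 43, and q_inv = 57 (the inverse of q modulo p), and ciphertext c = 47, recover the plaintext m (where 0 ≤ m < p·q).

m₁ = c^(d_p) mod p: c ≡ 47 (mod 79), and 47^67 mod 79 = 7.
m₂ = c^(d_q) mod q: c ≡ 47 (mod 61), and 47^43 mod 61 = 47.
h = q_inv·(m₁ − m₂) mod p = 57·(7 − 47) mod 79 = 11.
m = m₂ + h·q = 47 + 11·61 = 718.

718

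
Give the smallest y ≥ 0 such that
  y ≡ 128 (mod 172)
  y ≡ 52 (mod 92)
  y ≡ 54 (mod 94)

30228

gcd(172, 92) = 4 and 4 | (52 − 128), so the pair is consistent; merging gives y ≡ 2536 (mod 3956), where 3956 = lcm(172, 92).
gcd(3956, 94) = 2 and 2 | (54 − 2536), so the pair is consistent; merging gives y ≡ 30228 (mod 185932), where 185932 = lcm(3956, 94).
The solution is unique modulo lcm(172, 92, 94) = 185932.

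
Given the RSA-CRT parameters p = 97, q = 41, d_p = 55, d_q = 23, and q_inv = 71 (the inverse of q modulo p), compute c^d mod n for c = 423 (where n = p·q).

714

m₁ = c^(d_p) mod p: c ≡ 35 (mod 97), and 35^55 mod 97 = 35.
m₂ = c^(d_q) mod q: c ≡ 13 (mod 41), and 13^23 mod 41 = 17.
h = q_inv·(m₁ − m₂) mod p = 71·(35 − 17) mod 97 = 17.
m = m₂ + h·q = 17 + 17·41 = 714.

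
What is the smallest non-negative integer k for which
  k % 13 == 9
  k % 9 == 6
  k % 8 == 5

From k ≡ 9 (mod 13) write k = 9 + 13t. Substituting into k ≡ 6 (mod 9) gives 13t ≡ 6 (mod 9), and since 4⁻¹ ≡ 7 (mod 9), t ≡ 6. Hence k ≡ 9 + 13·6 = 87 (mod 117).
From k ≡ 87 (mod 117) write k = 87 + 117t. Substituting into k ≡ 5 (mod 8) gives 117t ≡ 6 (mod 8), and since 5⁻¹ ≡ 5 (mod 8), t ≡ 6. Hence k ≡ 87 + 117·6 = 789 (mod 936).

789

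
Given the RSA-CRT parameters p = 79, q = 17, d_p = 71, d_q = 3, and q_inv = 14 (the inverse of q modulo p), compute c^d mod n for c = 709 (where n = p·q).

266

m₁ = c^(d_p) mod p: c ≡ 77 (mod 79), and 77^71 mod 79 = 29.
m₂ = c^(d_q) mod q: c ≡ 12 (mod 17), and 12^3 mod 17 = 11.
h = q_inv·(m₁ − m₂) mod p = 14·(29 − 11) mod 79 = 15.
m = m₂ + h·q = 11 + 15·17 = 266.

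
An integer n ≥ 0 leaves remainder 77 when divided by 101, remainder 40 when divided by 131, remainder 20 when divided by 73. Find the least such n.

The moduli are pairwise coprime; M = 101·131·73 = 965863.
M/101 = 9563; 9563 ≡ 69 (mod 101); 69·41 ≡ 1, so inverse 41.
M/131 = 7373; 7373 ≡ 37 (mod 131); 37·85 ≡ 1, so inverse 85.
M/73 = 13231; 13231 ≡ 18 (mod 73); 18·69 ≡ 1, so inverse 69.
n ≡ 77·9563·41 + 40·7373·85 + 20·13231·69 = 73517371.
73517371 mod 965863 = 111783.

111783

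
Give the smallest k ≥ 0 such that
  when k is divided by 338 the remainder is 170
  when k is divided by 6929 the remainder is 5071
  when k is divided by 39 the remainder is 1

gcd(338, 6929) = 169 and 169 | (5071 − 170), so the pair is consistent; merging gives k ≡ 12000 (mod 13858), where 13858 = lcm(338, 6929).
gcd(13858, 39) = 13 and 13 | (1 − 12000), so the pair is consistent; merging gives k ≡ 25858 (mod 41574), where 41574 = lcm(13858, 39).
The solution is unique modulo lcm(338, 6929, 39) = 41574.

25858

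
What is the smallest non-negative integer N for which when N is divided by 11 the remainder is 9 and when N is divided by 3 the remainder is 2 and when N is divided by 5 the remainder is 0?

20

Combine the congruences pairwise.
From N ≡ 9 (mod 11) write N = 9 + 11t. Substituting into N ≡ 2 (mod 3) gives 11t ≡ 2 (mod 3), and since 2⁻¹ ≡ 2 (mod 3), t ≡ 1. Hence N ≡ 9 + 11·1 = 20 (mod 33).
From N ≡ 20 (mod 33) write N = 20 + 33t. Substituting into N ≡ 0 (mod 5) gives 33t ≡ 0 (mod 5), and since 3⁻¹ ≡ 2 (mod 5), t ≡ 0. Hence N ≡ 20 + 33·0 = 20 (mod 165).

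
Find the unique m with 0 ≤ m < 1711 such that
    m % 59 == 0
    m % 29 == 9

531

From m ≡ 0 (mod 59) write m = 0 + 59t. Substituting into m ≡ 9 (mod 29) gives 59t ≡ 9 (mod 29), and since 1⁻¹ ≡ 1 (mod 29), t ≡ 9. Hence m ≡ 0 + 59·9 = 531 (mod 1711).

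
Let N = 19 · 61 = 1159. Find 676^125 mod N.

Mod 19: 676 ≡ 11; by Fermat, exponent reduces to 125 mod 18 = 17; 11^17 ≡ 7 (mod 19).
Mod 61: 676 ≡ 5; by Fermat, exponent reduces to 125 mod 60 = 5; 5^5 ≡ 14 (mod 61).
Combine by CRT: x ≡ 7 (mod 19), x ≡ 14 (mod 61) ⇒ x ≡ 197 (mod 1159).

197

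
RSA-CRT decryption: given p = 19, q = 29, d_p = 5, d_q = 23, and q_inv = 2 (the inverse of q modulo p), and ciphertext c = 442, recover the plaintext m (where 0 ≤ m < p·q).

m₁ = c^(d_p) mod p: c ≡ 5 (mod 19), and 5^5 mod 19 = 9.
m₂ = c^(d_q) mod q: c ≡ 7 (mod 29), and 7^23 mod 29 = 20.
h = q_inv·(m₁ − m₂) mod p = 2·(9 − 20) mod 19 = 16.
m = m₂ + h·q = 20 + 16·29 = 484.

484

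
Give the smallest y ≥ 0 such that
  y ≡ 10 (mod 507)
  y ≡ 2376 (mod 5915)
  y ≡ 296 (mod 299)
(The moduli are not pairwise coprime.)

191656

gcd(507, 5915) = 169 and 169 | (2376 − 10), so the pair is consistent; merging gives y ≡ 14206 (mod 17745), where 17745 = lcm(507, 5915).
gcd(17745, 299) = 13 and 13 | (296 − 14206), so the pair is consistent; merging gives y ≡ 191656 (mod 408135), where 408135 = lcm(17745, 299).
The solution is unique modulo lcm(507, 5915, 299) = 408135.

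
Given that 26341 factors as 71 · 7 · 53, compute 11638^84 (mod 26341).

8667

Mod 71: 11638 ≡ 65; by Fermat, exponent reduces to 84 mod 70 = 14; 65^14 ≡ 5 (mod 71).
Mod 7: 11638 ≡ 4; since 6 | 84, by Fermat 4^84 ≡ 1 (mod 7).
Mod 53: 11638 ≡ 31; by Fermat, exponent reduces to 84 mod 52 = 32; 31^32 ≡ 28 (mod 53).
Combine by CRT: x ≡ 5 (mod 71), x ≡ 1 (mod 7), x ≡ 28 (mod 53) ⇒ x ≡ 8667 (mod 26341).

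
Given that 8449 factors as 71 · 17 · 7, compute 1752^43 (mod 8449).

1752

Mod 71: 1752 ≡ 48; 48^43 ≡ 48 (mod 71).
Mod 17: 1752 ≡ 1; by Fermat, exponent reduces to 43 mod 16 = 11; 1^11 ≡ 1 (mod 17).
Mod 7: 1752 ≡ 2; by Fermat, exponent reduces to 43 mod 6 = 1; 2^1 ≡ 2 (mod 7).
Combine by CRT: x ≡ 48 (mod 71), x ≡ 1 (mod 17), x ≡ 2 (mod 7) ⇒ x ≡ 1752 (mod 8449).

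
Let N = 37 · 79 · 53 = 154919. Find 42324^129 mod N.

Mod 37: 42324 ≡ 33; by Fermat, exponent reduces to 129 mod 36 = 21; 33^21 ≡ 10 (mod 37).
Mod 79: 42324 ≡ 59; by Fermat, exponent reduces to 129 mod 78 = 51; 59^51 ≡ 17 (mod 79).
Mod 53: 42324 ≡ 30; by Fermat, exponent reduces to 129 mod 52 = 25; 30^25 ≡ 30 (mod 53).
Combine by CRT: x ≡ 10 (mod 37), x ≡ 17 (mod 79), x ≡ 30 (mod 53) ⇒ x ≡ 6337 (mod 154919).

6337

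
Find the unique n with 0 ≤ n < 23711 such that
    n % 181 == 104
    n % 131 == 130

2095

From n ≡ 104 (mod 181) write n = 104 + 181t. Substituting into n ≡ 130 (mod 131) gives 181t ≡ 26 (mod 131), and since 50⁻¹ ≡ 76 (mod 131), t ≡ 11. Hence n ≡ 104 + 181·11 = 2095 (mod 23711).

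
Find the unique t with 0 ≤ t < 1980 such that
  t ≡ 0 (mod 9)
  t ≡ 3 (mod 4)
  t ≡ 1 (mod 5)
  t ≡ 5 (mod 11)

From t ≡ 0 (mod 9) write t = 0 + 9s. Substituting into t ≡ 3 (mod 4) gives 9s ≡ 3 (mod 4), and since 1⁻¹ ≡ 1 (mod 4), s ≡ 3. Hence t ≡ 0 + 9·3 = 27 (mod 36).
From t ≡ 27 (mod 36) write t = 27 + 36s. Substituting into t ≡ 1 (mod 5) gives 36s ≡ 4 (mod 5), and since 1⁻¹ ≡ 1 (mod 5), s ≡ 4. Hence t ≡ 27 + 36·4 = 171 (mod 180).
From t ≡ 171 (mod 180) write t = 171 + 180s. Substituting into t ≡ 5 (mod 11) gives 180s ≡ 10 (mod 11), and since 4⁻¹ ≡ 3 (mod 11), s ≡ 8. Hence t ≡ 171 + 180·8 = 1611 (mod 1980).

1611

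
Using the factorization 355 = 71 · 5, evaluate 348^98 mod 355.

Mod 71: 348 ≡ 64; by Fermat, exponent reduces to 98 mod 70 = 28; 64^28 ≡ 5 (mod 71).
Mod 5: 348 ≡ 3; by Fermat, exponent reduces to 98 mod 4 = 2; 3^2 ≡ 4 (mod 5).
Combine by CRT: x ≡ 5 (mod 71), x ≡ 4 (mod 5) ⇒ x ≡ 289 (mod 355).

289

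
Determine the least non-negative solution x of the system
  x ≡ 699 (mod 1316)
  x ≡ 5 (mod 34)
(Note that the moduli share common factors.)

Combine the congruences pairwise.
gcd(1316, 34) = 2 and 2 | (5 − 699), so the pair is consistent; merging gives x ≡ 20439 (mod 22372), where 22372 = lcm(1316, 34).
The solution is unique modulo lcm(1316, 34) = 22372.

20439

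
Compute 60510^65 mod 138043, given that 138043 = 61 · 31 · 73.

124774

Mod 61: 60510 ≡ 59; by Fermat, exponent reduces to 65 mod 60 = 5; 59^5 ≡ 29 (mod 61).
Mod 31: 60510 ≡ 29; by Fermat, exponent reduces to 65 mod 30 = 5; 29^5 ≡ 30 (mod 31).
Mod 73: 60510 ≡ 66; 66^65 ≡ 17 (mod 73).
Combine by CRT: x ≡ 29 (mod 61), x ≡ 30 (mod 31), x ≡ 17 (mod 73) ⇒ x ≡ 124774 (mod 138043).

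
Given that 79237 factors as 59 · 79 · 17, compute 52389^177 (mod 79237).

Mod 59: 52389 ≡ 56; by Fermat, exponent reduces to 177 mod 58 = 3; 56^3 ≡ 32 (mod 59).
Mod 79: 52389 ≡ 12; by Fermat, exponent reduces to 177 mod 78 = 21; 12^21 ≡ 57 (mod 79).
Mod 17: 52389 ≡ 12; by Fermat, exponent reduces to 177 mod 16 = 1; 12^1 ≡ 12 (mod 17).
Combine by CRT: x ≡ 32 (mod 59), x ≡ 57 (mod 79), x ≡ 12 (mod 17) ⇒ x ≡ 17437 (mod 79237).

17437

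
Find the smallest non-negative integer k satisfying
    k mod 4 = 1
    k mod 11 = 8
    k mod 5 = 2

The moduli are pairwise coprime; N = 4·11·5 = 220.
N/4 = 55; 55 ≡ 3 (mod 4); 3·3 ≡ 1, so inverse 3.
N/11 = 20; 20 ≡ 9 (mod 11); 9·5 ≡ 1, so inverse 5.
N/5 = 44; 44 ≡ 4 (mod 5); 4·4 ≡ 1, so inverse 4.
k ≡ 1·55·3 + 8·20·5 + 2·44·4 = 1317.
1317 mod 220 = 217.

217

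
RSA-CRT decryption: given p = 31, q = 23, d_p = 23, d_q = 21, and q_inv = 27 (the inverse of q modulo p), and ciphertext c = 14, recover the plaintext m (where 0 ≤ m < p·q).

235

m₁ = c^(d_p) mod p: c ≡ 14 (mod 31), and 14^23 mod 31 = 18.
m₂ = c^(d_q) mod q: c ≡ 14 (mod 23), and 14^21 mod 23 = 5.
h = q_inv·(m₁ − m₂) mod p = 27·(18 − 5) mod 31 = 10.
m = m₂ + h·q = 5 + 10·23 = 235.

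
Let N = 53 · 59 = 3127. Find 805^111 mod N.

Mod 53: 805 ≡ 10; by Fermat, exponent reduces to 111 mod 52 = 7; 10^7 ≡ 13 (mod 53).
Mod 59: 805 ≡ 38; by Fermat, exponent reduces to 111 mod 58 = 53; 38^53 ≡ 39 (mod 59).
Combine by CRT: x ≡ 13 (mod 53), x ≡ 39 (mod 59) ⇒ x ≡ 1868 (mod 3127).

1868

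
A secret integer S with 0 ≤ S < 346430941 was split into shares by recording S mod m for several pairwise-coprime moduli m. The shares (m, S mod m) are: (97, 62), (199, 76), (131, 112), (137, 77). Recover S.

248456153

The moduli are pairwise coprime; N = 97·199·131·137 = 346430941.
N/97 = 3571453; 3571453 ≡ 10 (mod 97); 10·68 ≡ 1, so inverse 68.
N/199 = 1740859; 1740859 ≡ 7 (mod 199); 7·57 ≡ 1, so inverse 57.
N/131 = 2644511; 2644511 ≡ 14 (mod 131); 14·103 ≡ 1, so inverse 103.
N/137 = 2528693; 2528693 ≡ 84 (mod 137); 84·31 ≡ 1, so inverse 31.
S ≡ 62·3571453·68 + 76·1740859·57 + 112·2644511·103 + 77·2528693·31 = 59141716123.
59141716123 mod 346430941 = 248456153.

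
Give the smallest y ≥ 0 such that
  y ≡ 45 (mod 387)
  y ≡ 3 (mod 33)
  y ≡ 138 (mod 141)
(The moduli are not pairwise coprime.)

Combine the congruences pairwise.
gcd(387, 33) = 3 and 3 | (3 − 45), so the pair is consistent; merging gives y ≡ 432 (mod 4257), where 4257 = lcm(387, 33).
gcd(4257, 141) = 3 and 3 | (138 − 432), so the pair is consistent; merging gives y ≡ 43002 (mod 200079), where 200079 = lcm(4257, 141).
The solution is unique modulo lcm(387, 33, 141) = 200079.

43002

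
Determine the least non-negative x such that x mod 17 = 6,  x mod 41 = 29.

From x ≡ 6 (mod 17) write x = 6 + 17t. Substituting into x ≡ 29 (mod 41) gives 17t ≡ 23 (mod 41), and since 17⁻¹ ≡ 29 (mod 41), t ≡ 11. Hence x ≡ 6 + 17·11 = 193 (mod 697).

193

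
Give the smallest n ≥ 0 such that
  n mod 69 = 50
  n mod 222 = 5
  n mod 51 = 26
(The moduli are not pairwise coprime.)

15989

gcd(69, 222) = 3 and 3 | (5 − 50), so the pair is consistent; merging gives n ≡ 671 (mod 5106), where 5106 = lcm(69, 222).
gcd(5106, 51) = 3 and 3 | (26 − 671), so the pair is consistent; merging gives n ≡ 15989 (mod 86802), where 86802 = lcm(5106, 51).
The solution is unique modulo lcm(69, 222, 51) = 86802.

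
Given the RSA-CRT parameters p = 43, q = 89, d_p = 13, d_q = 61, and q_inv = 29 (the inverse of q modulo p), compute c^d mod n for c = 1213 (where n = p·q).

3197

m₁ = c^(d_p) mod p: c ≡ 9 (mod 43), and 9^13 mod 43 = 15.
m₂ = c^(d_q) mod q: c ≡ 56 (mod 89), and 56^61 mod 89 = 82.
h = q_inv·(m₁ − m₂) mod p = 29·(15 − 82) mod 43 = 35.
m = m₂ + h·q = 82 + 35·89 = 3197.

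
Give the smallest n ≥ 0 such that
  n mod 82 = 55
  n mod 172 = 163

1367

Combine the congruences pairwise.
gcd(82, 172) = 2 and 2 | (163 − 55), so the pair is consistent; merging gives n ≡ 1367 (mod 7052), where 7052 = lcm(82, 172).
The solution is unique modulo lcm(82, 172) = 7052.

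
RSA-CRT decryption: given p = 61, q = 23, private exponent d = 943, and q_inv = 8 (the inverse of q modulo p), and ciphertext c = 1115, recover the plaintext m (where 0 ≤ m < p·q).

d_p = d mod (p−1) = 943 mod 60 = 43; d_q = d mod (q−1) = 19.
m₁ = c^(d_p) mod p: c ≡ 17 (mod 61), and 17^43 mod 61 = 26.
m₂ = c^(d_q) mod q: c ≡ 11 (mod 23), and 11^19 mod 23 = 15.
h = q_inv·(m₁ − m₂) mod p = 8·(26 − 15) mod 61 = 27.
m = m₂ + h·q = 15 + 27·23 = 636.

636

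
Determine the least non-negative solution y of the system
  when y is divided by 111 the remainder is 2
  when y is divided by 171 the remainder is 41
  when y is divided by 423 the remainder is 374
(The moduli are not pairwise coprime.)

104009

Combine the congruences pairwise.
gcd(111, 171) = 3 and 3 | (41 − 2), so the pair is consistent; merging gives y ≡ 2777 (mod 6327), where 6327 = lcm(111, 171).
gcd(6327, 423) = 9 and 9 | (374 − 2777), so the pair is consistent; merging gives y ≡ 104009 (mod 297369), where 297369 = lcm(6327, 423).
The solution is unique modulo lcm(111, 171, 423) = 297369.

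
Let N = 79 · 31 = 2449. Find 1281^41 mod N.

422

Mod 79: 1281 ≡ 17; 17^41 ≡ 27 (mod 79).
Mod 31: 1281 ≡ 10; by Fermat, exponent reduces to 41 mod 30 = 11; 10^11 ≡ 19 (mod 31).
Combine by CRT: x ≡ 27 (mod 79), x ≡ 19 (mod 31) ⇒ x ≡ 422 (mod 2449).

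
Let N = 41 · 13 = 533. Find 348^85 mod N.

Mod 41: 348 ≡ 20; by Fermat, exponent reduces to 85 mod 40 = 5; 20^5 ≡ 32 (mod 41).
Mod 13: 348 ≡ 10; by Fermat, exponent reduces to 85 mod 12 = 1; 10^1 ≡ 10 (mod 13).
Combine by CRT: x ≡ 32 (mod 41), x ≡ 10 (mod 13) ⇒ x ≡ 114 (mod 533).

114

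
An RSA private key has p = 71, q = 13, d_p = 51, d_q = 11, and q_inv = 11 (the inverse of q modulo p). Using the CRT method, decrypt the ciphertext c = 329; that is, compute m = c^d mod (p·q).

179

m₁ = c^(d_p) mod p: c ≡ 45 (mod 71), and 45^51 mod 71 = 37.
m₂ = c^(d_q) mod q: c ≡ 4 (mod 13), and 4^11 mod 13 = 10.
h = q_inv·(m₁ − m₂) mod p = 11·(37 − 10) mod 71 = 13.
m = m₂ + h·q = 10 + 13·13 = 179.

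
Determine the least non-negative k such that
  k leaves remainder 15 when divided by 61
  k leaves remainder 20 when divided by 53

From k ≡ 15 (mod 61) write k = 15 + 61t. Substituting into k ≡ 20 (mod 53) gives 61t ≡ 5 (mod 53), and since 8⁻¹ ≡ 20 (mod 53), t ≡ 47. Hence k ≡ 15 + 61·47 = 2882 (mod 3233).

2882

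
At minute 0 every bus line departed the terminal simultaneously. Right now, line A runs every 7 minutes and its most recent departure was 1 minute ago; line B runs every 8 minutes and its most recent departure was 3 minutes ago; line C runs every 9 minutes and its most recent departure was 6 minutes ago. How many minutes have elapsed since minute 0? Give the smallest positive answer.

The moduli are pairwise coprime; N = 7·8·9 = 504.
N/7 = 72; 72 ≡ 2 (mod 7); 2·4 ≡ 1, so inverse 4.
N/8 = 63; 63 ≡ 7 (mod 8); 7·7 ≡ 1, so inverse 7.
N/9 = 56; 56 ≡ 2 (mod 9); 2·5 ≡ 1, so inverse 5.
t ≡ 1·72·4 + 3·63·7 + 6·56·5 = 3291.
3291 mod 504 = 267.

267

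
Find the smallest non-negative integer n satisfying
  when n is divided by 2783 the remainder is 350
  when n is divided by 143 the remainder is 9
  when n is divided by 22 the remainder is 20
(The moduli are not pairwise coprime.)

gcd(2783, 143) = 11 and 11 | (9 − 350), so the pair is consistent; merging gives n ≡ 28180 (mod 36179), where 36179 = lcm(2783, 143).
gcd(36179, 22) = 11 and 11 | (20 − 28180), so the pair is consistent; merging gives n ≡ 28180 (mod 72358), where 72358 = lcm(36179, 22).
The solution is unique modulo lcm(2783, 143, 22) = 72358.

28180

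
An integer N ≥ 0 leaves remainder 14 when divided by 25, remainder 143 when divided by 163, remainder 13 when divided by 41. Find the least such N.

Combine the congruences pairwise.
From N ≡ 14 (mod 25) write N = 14 + 25t. Substituting into N ≡ 143 (mod 163) gives 25t ≡ 129 (mod 163), and since 25⁻¹ ≡ 150 (mod 163), t ≡ 116. Hence N ≡ 14 + 25·116 = 2914 (mod 4075).
From N ≡ 2914 (mod 4075) write N = 2914 + 4075t. Substituting into N ≡ 13 (mod 41) gives 4075t ≡ 10 (mod 41), and since 16⁻¹ ≡ 18 (mod 41), t ≡ 16. Hence N ≡ 2914 + 4075·16 = 68114 (mod 167075).

68114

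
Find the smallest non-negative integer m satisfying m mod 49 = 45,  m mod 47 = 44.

1172

From m ≡ 45 (mod 49) write m = 45 + 49t. Substituting into m ≡ 44 (mod 47) gives 49t ≡ 46 (mod 47), and since 2⁻¹ ≡ 24 (mod 47), t ≡ 23. Hence m ≡ 45 + 49·23 = 1172 (mod 2303).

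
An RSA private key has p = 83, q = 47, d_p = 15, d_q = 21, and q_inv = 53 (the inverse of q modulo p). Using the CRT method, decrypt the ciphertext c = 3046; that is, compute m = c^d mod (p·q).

m₁ = c^(d_p) mod p: c ≡ 58 (mod 83), and 58^15 mod 83 = 80.
m₂ = c^(d_q) mod q: c ≡ 38 (mod 47), and 38^21 mod 47 = 29.
h = q_inv·(m₁ − m₂) mod p = 53·(80 − 29) mod 83 = 47.
m = m₂ + h·q = 29 + 47·47 = 2238.

2238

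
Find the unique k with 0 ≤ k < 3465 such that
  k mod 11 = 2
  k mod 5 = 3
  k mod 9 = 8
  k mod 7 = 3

1718

From k ≡ 2 (mod 11) write k = 2 + 11t. Substituting into k ≡ 3 (mod 5) gives 11t ≡ 1 (mod 5), and since 1⁻¹ ≡ 1 (mod 5), t ≡ 1. Hence k ≡ 2 + 11·1 = 13 (mod 55).
From k ≡ 13 (mod 55) write k = 13 + 55t. Substituting into k ≡ 8 (mod 9) gives 55t ≡ 4 (mod 9), and since 1⁻¹ ≡ 1 (mod 9), t ≡ 4. Hence k ≡ 13 + 55·4 = 233 (mod 495).
From k ≡ 233 (mod 495) write k = 233 + 495t. Substituting into k ≡ 3 (mod 7) gives 495t ≡ 1 (mod 7), and since 5⁻¹ ≡ 3 (mod 7), t ≡ 3. Hence k ≡ 233 + 495·3 = 1718 (mod 3465).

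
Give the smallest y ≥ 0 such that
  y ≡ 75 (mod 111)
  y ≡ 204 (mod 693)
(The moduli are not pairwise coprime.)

gcd(111, 693) = 3 and 3 | (204 − 75), so the pair is consistent; merging gives y ≡ 16836 (mod 25641), where 25641 = lcm(111, 693).
The solution is unique modulo lcm(111, 693) = 25641.

16836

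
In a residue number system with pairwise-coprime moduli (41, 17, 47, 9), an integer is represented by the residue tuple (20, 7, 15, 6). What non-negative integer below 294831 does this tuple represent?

109572

The moduli are pairwise coprime; N = 41·17·47·9 = 294831.
N/41 = 7191; 7191 ≡ 16 (mod 41); 16·18 ≡ 1, so inverse 18.
N/17 = 17343; 17343 ≡ 3 (mod 17); 3·6 ≡ 1, so inverse 6.
N/47 = 6273; 6273 ≡ 22 (mod 47); 22·15 ≡ 1, so inverse 15.
N/9 = 32759; 32759 ≡ 8 (mod 9); 8·8 ≡ 1, so inverse 8.
x ≡ 20·7191·18 + 7·17343·6 + 15·6273·15 + 6·32759·8 = 6301023.
6301023 mod 294831 = 109572.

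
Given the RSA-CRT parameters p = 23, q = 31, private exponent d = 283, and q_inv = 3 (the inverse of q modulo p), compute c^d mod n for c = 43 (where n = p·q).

17

d_p = d mod (p−1) = 283 mod 22 = 19; d_q = d mod (q−1) = 13.
m₁ = c^(d_p) mod p: c ≡ 20 (mod 23), and 20^19 mod 23 = 17.
m₂ = c^(d_q) mod q: c ≡ 12 (mod 31), and 12^13 mod 31 = 17.
h = q_inv·(m₁ − m₂) mod p = 3·(17 − 17) mod 23 = 0.
m = m₂ + h·q = 17 + 0·31 = 17.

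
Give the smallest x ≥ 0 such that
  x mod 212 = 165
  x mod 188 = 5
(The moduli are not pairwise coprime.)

2073

gcd(212, 188) = 4 and 4 | (5 − 165), so the pair is consistent; merging gives x ≡ 2073 (mod 9964), where 9964 = lcm(212, 188).
The solution is unique modulo lcm(212, 188) = 9964.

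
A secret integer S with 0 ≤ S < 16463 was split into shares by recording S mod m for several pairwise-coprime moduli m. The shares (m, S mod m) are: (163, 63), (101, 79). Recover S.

16037

From S ≡ 63 (mod 163) write S = 63 + 163t. Substituting into S ≡ 79 (mod 101) gives 163t ≡ 16 (mod 101), and since 62⁻¹ ≡ 44 (mod 101), t ≡ 98. Hence S ≡ 63 + 163·98 = 16037 (mod 16463).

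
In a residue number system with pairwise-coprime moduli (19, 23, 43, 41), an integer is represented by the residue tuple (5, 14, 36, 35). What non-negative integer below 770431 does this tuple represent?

Combine the congruences pairwise.
From x ≡ 5 (mod 19) write x = 5 + 19t. Substituting into x ≡ 14 (mod 23) gives 19t ≡ 9 (mod 23), and since 19⁻¹ ≡ 17 (mod 23), t ≡ 15. Hence x ≡ 5 + 19·15 = 290 (mod 437).
From x ≡ 290 (mod 437) write x = 290 + 437t. Substituting into x ≡ 36 (mod 43) gives 437t ≡ 4 (mod 43), and since 7⁻¹ ≡ 37 (mod 43), t ≡ 19. Hence x ≡ 290 + 437·19 = 8593 (mod 18791).
From x ≡ 8593 (mod 18791) write x = 8593 + 18791t. Substituting into x ≡ 35 (mod 41) gives 18791t ≡ 11 (mod 41), and since 13⁻¹ ≡ 19 (mod 41), t ≡ 4. Hence x ≡ 8593 + 18791·4 = 83757 (mod 770431).

83757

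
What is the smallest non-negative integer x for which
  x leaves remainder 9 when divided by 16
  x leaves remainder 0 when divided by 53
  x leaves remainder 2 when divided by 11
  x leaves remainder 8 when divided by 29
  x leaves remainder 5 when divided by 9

355577

From x ≡ 9 (mod 16) write x = 9 + 16t. Substituting into x ≡ 0 (mod 53) gives 16t ≡ 44 (mod 53), and since 16⁻¹ ≡ 10 (mod 53), t ≡ 16. Hence x ≡ 9 + 16·16 = 265 (mod 848).
From x ≡ 265 (mod 848) write x = 265 + 848t. Substituting into x ≡ 2 (mod 11) gives 848t ≡ 1 (mod 11), and since 1⁻¹ ≡ 1 (mod 11), t ≡ 1. Hence x ≡ 265 + 848·1 = 1113 (mod 9328).
From x ≡ 1113 (mod 9328) write x = 1113 + 9328t. Substituting into x ≡ 8 (mod 29) gives 9328t ≡ 26 (mod 29), and since 19⁻¹ ≡ 26 (mod 29), t ≡ 9. Hence x ≡ 1113 + 9328·9 = 85065 (mod 270512).
From x ≡ 85065 (mod 270512) write x = 85065 + 270512t. Substituting into x ≡ 5 (mod 9) gives 270512t ≡ 8 (mod 9), and since 8⁻¹ ≡ 8 (mod 9), t ≡ 1. Hence x ≡ 85065 + 270512·1 = 355577 (mod 2434608).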